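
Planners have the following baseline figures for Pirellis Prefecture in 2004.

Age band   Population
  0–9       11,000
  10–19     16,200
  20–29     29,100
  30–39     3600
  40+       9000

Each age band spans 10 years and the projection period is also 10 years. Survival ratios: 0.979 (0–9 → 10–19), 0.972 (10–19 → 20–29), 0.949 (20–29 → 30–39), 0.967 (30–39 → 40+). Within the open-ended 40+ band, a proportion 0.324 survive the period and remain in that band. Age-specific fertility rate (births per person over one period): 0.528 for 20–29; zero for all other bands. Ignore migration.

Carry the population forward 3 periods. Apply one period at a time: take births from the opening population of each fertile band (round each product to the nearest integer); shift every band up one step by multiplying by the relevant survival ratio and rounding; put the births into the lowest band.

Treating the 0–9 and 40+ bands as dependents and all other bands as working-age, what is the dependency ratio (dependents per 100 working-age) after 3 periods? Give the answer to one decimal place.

Let band 1 be 0–9 through band 5 = 40+.
Period 1:
Births: 29100 × 0.528 = 15365
Band 2: 11000 × 0.979 = 10769
Band 3: 16200 × 0.972 = 15746
Band 4: 29100 × 0.949 = 27616
Band 5: 3600 × 0.967 + 9000 × 0.324 = 3481 + 2916 = 6397
Population now: 0–9=15365, 10–19=10769, 20–29=15746, 30–39=27616, 40+=6397
Period 2:
Births: 15746 × 0.528 = 8314
Band 2: 15365 × 0.979 = 15042
Band 3: 10769 × 0.972 = 10467
Band 4: 15746 × 0.949 = 14943
Band 5: 27616 × 0.967 + 6397 × 0.324 = 26705 + 2073 = 28778
Population now: 0–9=8314, 10–19=15042, 20–29=10467, 30–39=14943, 40+=28778
Period 3:
Births: 10467 × 0.528 = 5527
Band 2: 8314 × 0.979 = 8139
Band 3: 15042 × 0.972 = 14621
Band 4: 10467 × 0.949 = 9933
Band 5: 14943 × 0.967 + 28778 × 0.324 = 14450 + 9324 = 23774
Population now: 0–9=5527, 10–19=8139, 20–29=14621, 30–39=9933, 40+=23774
Dependents (band 0–9 + band 40+) = 5527 + 23774 = 29301; working-age = 32693; ratio = 29301/32693 × 100 = 89.6

89.6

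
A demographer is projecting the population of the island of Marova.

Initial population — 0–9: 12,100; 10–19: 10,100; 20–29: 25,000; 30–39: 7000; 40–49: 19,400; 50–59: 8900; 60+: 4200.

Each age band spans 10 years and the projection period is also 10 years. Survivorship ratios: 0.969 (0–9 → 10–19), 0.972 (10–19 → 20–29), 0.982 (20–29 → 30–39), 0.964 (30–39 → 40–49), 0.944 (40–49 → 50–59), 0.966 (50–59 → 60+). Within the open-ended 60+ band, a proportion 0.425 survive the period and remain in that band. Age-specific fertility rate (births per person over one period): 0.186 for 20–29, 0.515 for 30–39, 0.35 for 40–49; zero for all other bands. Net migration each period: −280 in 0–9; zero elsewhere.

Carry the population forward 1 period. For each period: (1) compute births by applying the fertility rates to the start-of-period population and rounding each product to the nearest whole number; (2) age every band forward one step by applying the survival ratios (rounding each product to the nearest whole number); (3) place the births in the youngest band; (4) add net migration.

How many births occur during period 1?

[period 1]
Births: 25000 * 0.186 = 4650, 7000 * 0.515 = 3605, 19400 * 0.35 = 6790 → 15045
10–19: 12100 * 0.969 = 11725
20–29: 10100 * 0.972 = 9817
30–39: 25000 * 0.982 = 24550
40–49: 7000 * 0.964 = 6748
50–59: 19400 * 0.944 = 18314
60+: 8900 * 0.966 + 4200 * 0.425 = 8597 + 1785 = 10382
Net migration: 0–9 − 280 → 14765
End of period: [14765, 11725, 9817, 24550, 6748, 18314, 10382]

15045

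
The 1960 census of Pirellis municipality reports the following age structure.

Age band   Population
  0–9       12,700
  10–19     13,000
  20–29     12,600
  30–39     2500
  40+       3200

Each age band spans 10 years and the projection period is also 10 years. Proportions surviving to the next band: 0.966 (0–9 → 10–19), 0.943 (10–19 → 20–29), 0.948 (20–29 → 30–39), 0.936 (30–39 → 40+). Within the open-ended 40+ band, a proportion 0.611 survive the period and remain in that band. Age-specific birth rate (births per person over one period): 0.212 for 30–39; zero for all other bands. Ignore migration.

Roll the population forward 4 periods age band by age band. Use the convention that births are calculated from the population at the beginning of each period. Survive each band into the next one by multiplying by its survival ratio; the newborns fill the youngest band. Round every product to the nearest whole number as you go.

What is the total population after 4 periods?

29535

Period 1.
Births: 2500 * 0.212 = 530
10–19: 12700 * 0.966 = 12268
20–29: 13000 * 0.943 = 12259
30–39: 12600 * 0.948 = 11945
40+: 2500 * 0.936 + 3200 * 0.611 = 2340 + 1955 = 4295
Giving 530 / 12268 / 12259 / 11945 / 4295.
Period 2.
Births: 11945 * 0.212 = 2532
10–19: 530 * 0.966 = 512
20–29: 12268 * 0.943 = 11569
30–39: 12259 * 0.948 = 11622
40+: 11945 * 0.936 + 4295 * 0.611 = 11181 + 2624 = 13805
Giving 2532 / 512 / 11569 / 11622 / 13805.
Period 3.
Births: 11622 * 0.212 = 2464
10–19: 2532 * 0.966 = 2446
20–29: 512 * 0.943 = 483
30–39: 11569 * 0.948 = 10967
40+: 11622 * 0.936 + 13805 * 0.611 = 10878 + 8435 = 19313
Giving 2464 / 2446 / 483 / 10967 / 19313.
Period 4.
Births: 10967 * 0.212 = 2325
10–19: 2464 * 0.966 = 2380
20–29: 2446 * 0.943 = 2307
30–39: 483 * 0.948 = 458
40+: 10967 * 0.936 + 19313 * 0.611 = 10265 + 11800 = 22065
Giving 2325 / 2380 / 2307 / 458 / 22065.
Total after period 4: 2325 + 2380 + 2307 + 458 + 22065 = 29535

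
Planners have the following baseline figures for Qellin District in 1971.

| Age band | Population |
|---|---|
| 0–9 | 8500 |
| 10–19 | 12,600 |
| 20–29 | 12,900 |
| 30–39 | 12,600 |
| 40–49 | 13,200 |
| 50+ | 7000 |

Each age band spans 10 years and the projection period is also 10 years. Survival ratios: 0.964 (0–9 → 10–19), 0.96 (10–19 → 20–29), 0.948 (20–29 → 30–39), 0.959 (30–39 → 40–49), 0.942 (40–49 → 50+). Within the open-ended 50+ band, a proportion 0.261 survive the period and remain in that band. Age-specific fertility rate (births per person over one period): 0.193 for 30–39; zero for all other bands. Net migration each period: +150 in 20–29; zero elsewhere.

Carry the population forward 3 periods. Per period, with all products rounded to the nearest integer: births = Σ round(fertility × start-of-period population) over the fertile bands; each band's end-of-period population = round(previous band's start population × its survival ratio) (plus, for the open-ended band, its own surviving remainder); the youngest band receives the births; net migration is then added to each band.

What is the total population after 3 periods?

Call the groups 1 to 6, youngest first.
Period 1:
Births: 12600 × 0.193 = 2432
Group 2: 8500 × 0.964 = 8194
Group 3: 12600 × 0.96 = 12096
Group 4: 12900 × 0.948 = 12229
Group 5: 12600 × 0.959 = 12083
Group 6: 13200 × 0.942 + 7000 × 0.261 = 12434 + 1827 = 14261
Net migration: Group 3 + 150 → 12246
End of period: [2432, 8194, 12246, 12229, 12083, 14261]
Period 2:
Births: 12229 × 0.193 = 2360
Group 2: 2432 × 0.964 = 2344
Group 3: 8194 × 0.96 = 7866
Group 4: 12246 × 0.948 = 11609
Group 5: 12229 × 0.959 = 11728
Group 6: 12083 × 0.942 + 14261 × 0.261 = 11382 + 3722 = 15104
Net migration: Group 3 + 150 → 8016
End of period: [2360, 2344, 8016, 11609, 11728, 15104]
Period 3:
Births: 11609 × 0.193 = 2241
Group 2: 2360 × 0.964 = 2275
Group 3: 2344 × 0.96 = 2250
Group 4: 8016 × 0.948 = 7599
Group 5: 11609 × 0.959 = 11133
Group 6: 11728 × 0.942 + 15104 × 0.261 = 11048 + 3942 = 14990
Net migration: Group 3 + 150 → 2400
End of period: [2241, 2275, 2400, 7599, 11133, 14990]
Total after period 3: 2241 + 2275 + 2400 + 7599 + 11133 + 14990 = 40638

40638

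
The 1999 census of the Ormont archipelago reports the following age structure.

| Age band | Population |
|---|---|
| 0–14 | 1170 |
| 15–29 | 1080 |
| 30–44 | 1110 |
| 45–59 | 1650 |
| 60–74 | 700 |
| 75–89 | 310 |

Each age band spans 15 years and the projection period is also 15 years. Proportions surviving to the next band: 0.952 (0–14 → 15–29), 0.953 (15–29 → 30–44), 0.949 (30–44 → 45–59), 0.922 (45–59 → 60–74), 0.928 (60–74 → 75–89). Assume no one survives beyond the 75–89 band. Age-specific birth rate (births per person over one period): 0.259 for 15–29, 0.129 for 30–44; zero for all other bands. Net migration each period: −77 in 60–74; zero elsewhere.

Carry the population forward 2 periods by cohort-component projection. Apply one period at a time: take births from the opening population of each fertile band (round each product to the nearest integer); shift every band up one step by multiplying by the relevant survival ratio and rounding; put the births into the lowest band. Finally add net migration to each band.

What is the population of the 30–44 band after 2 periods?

(Groups numbered youngest = 1 to oldest = 6.)
After projecting period 1:
Births: 1080 × 0.259 = 280  |  1110 × 0.129 = 143 → 423
Group 2: 1170 × 0.952 = 1114
Group 3: 1080 × 0.953 = 1029
Group 4: 1110 × 0.949 = 1053
Group 5: 1650 × 0.922 = 1521
Group 6: 700 × 0.928 = 650
Net migration: Group 5 − 77 → 1444
End of period: [423, 1114, 1029, 1053, 1444, 650]
After projecting period 2:
Births: 1114 × 0.259 = 289  |  1029 × 0.129 = 133 → 422
Group 2: 423 × 0.952 = 403
Group 3: 1114 × 0.953 = 1062
Group 4: 1029 × 0.949 = 977
Group 5: 1053 × 0.922 = 971
Group 6: 1444 × 0.928 = 1340
Net migration: Group 5 − 77 → 894
End of period: [422, 403, 1062, 977, 894, 1340]

1062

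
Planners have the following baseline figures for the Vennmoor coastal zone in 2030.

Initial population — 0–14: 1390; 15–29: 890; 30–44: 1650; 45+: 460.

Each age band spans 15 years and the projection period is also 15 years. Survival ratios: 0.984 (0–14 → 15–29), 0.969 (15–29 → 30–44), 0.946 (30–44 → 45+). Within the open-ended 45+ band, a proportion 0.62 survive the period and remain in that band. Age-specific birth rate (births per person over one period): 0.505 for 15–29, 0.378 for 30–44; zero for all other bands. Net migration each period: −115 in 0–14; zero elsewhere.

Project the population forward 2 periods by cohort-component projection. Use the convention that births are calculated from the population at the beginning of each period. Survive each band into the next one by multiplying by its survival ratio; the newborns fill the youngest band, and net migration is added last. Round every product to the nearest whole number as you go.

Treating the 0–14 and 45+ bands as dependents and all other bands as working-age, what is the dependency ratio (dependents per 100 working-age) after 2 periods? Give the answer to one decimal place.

[period 1]
Births: 890 × 0.505 = 449, 1650 × 0.378 = 624 ⇒ total 1073
15–29: 1390 × 0.984 = 1368
30–44: 890 × 0.969 = 862
45+: 1650 × 0.946 + 460 × 0.62 = 1561 + 285 = 1846
Net migration: 0–14 − 115 → 958
End of period: [958, 1368, 862, 1846]
[period 2]
Births: 1368 × 0.505 = 691, 862 × 0.378 = 326 ⇒ total 1017
15–29: 958 × 0.984 = 943
30–44: 1368 × 0.969 = 1326
45+: 862 × 0.946 + 1846 × 0.62 = 815 + 1145 = 1960
Net migration: 0–14 − 115 → 902
End of period: [902, 943, 1326, 1960]
Dependents (band 0–14 + band 45+) = 902 + 1960 = 2862; working-age = 2269; ratio = 2862/2269 × 100 = 126.1

126.1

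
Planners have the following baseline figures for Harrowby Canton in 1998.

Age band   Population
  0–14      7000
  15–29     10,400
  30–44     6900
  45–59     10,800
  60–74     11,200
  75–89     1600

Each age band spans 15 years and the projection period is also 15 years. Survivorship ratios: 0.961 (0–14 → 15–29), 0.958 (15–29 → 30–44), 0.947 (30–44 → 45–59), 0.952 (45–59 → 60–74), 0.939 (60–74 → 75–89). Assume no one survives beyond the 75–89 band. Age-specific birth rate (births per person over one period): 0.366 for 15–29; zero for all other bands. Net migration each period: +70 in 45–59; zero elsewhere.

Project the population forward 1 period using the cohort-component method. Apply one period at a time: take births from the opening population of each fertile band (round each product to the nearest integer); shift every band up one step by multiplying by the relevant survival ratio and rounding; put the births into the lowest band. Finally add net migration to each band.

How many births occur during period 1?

3806

Numbering the groups 1..6 from youngest to oldest:
Period 1:
Births: 10400 × 0.366 = 3806
Group 2: 7000 × 0.961 = 6727
Group 3: 10400 × 0.958 = 9963
Group 4: 6900 × 0.947 = 6534
Group 5: 10800 × 0.952 = 10282
Group 6: 11200 × 0.939 = 10517
Net migration: Group 4 + 70 → 6604
End of period: [3806, 6727, 9963, 6604, 10282, 10517]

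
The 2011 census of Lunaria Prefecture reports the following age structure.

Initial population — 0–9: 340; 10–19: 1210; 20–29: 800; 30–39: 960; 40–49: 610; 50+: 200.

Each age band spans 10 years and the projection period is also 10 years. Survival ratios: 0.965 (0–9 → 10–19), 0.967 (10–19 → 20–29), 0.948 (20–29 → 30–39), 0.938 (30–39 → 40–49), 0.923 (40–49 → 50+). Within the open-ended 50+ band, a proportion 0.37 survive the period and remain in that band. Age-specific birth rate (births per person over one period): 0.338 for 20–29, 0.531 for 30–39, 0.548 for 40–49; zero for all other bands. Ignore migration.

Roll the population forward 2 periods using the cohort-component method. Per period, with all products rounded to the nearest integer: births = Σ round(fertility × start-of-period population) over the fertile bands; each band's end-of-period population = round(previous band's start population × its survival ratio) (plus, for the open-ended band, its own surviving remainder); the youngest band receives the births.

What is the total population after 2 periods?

— Period 1 —
Births: 800 × 0.338 = 270  |  960 × 0.531 = 510  |  610 × 0.548 = 334 → total 1114
10–19: 340 × 0.965 = 328
20–29: 1210 × 0.967 = 1170
30–39: 800 × 0.948 = 758
40–49: 960 × 0.938 = 900
50+: 610 × 0.923 + 200 × 0.37 = 563 + 74 = 637
End of period: [1114, 328, 1170, 758, 900, 637]
— Period 2 —
Births: 1170 × 0.338 = 395  |  758 × 0.531 = 402  |  900 × 0.548 = 493 → total 1290
10–19: 1114 × 0.965 = 1075
20–29: 328 × 0.967 = 317
30–39: 1170 × 0.948 = 1109
40–49: 758 × 0.938 = 711
50+: 900 × 0.923 + 637 × 0.37 = 831 + 236 = 1067
End of period: [1290, 1075, 317, 1109, 711, 1067]
Total after period 2: 1290 + 1075 + 317 + 1109 + 711 + 1067 = 5569

5569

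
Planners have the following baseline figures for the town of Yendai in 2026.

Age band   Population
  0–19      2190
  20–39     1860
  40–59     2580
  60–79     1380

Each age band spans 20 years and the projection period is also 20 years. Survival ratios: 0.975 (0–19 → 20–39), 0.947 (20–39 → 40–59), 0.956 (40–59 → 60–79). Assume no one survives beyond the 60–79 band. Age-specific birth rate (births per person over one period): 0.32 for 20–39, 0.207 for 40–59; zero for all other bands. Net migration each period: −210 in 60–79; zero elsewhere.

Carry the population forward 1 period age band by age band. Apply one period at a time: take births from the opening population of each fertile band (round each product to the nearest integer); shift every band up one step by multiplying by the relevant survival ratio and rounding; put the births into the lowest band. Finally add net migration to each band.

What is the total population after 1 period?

7281

— Period 1 —
Births: 1860 * 0.32 = 595  |  2580 * 0.207 = 534 — total 1129
20–39: 2190 * 0.975 = 2135
40–59: 1860 * 0.947 = 1761
60–79: 2580 * 0.956 = 2466
Net migration: 60–79 − 210 → 2256
End of period: [1129, 2135, 1761, 2256]
Total after period 1: 1129 + 2135 + 1761 + 2256 = 7281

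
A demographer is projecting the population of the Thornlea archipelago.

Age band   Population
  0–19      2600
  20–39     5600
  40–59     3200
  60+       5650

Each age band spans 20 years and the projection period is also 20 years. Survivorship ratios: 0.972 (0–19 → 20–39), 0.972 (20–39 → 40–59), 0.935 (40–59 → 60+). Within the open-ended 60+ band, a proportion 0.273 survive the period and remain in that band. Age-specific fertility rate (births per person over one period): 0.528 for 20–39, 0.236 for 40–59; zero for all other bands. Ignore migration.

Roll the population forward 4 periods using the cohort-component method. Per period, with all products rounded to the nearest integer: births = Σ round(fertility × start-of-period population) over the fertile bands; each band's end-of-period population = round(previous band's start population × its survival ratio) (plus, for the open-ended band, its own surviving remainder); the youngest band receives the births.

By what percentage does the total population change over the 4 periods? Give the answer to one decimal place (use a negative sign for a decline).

-32.9

Let group 1 be 0–19 through group 4 = 60+.
— Period 1 —
Births: 5600 × 0.528 = 2957, 3200 × 0.236 = 755 ⇒ total 3712
Group 2: 2600 × 0.972 = 2527
Group 3: 5600 × 0.972 = 5443
Group 4: 3200 × 0.935 + 5650 × 0.273 = 2992 + 1542 = 4534
Population now: 0–19=3712, 20–39=2527, 40–59=5443, 60+=4534
— Period 2 —
Births: 2527 × 0.528 = 1334, 5443 × 0.236 = 1285 ⇒ total 2619
Group 2: 3712 × 0.972 = 3608
Group 3: 2527 × 0.972 = 2456
Group 4: 5443 × 0.935 + 4534 × 0.273 = 5089 + 1238 = 6327
Population now: 0–19=2619, 20–39=3608, 40–59=2456, 60+=6327
— Period 3 —
Births: 3608 × 0.528 = 1905, 2456 × 0.236 = 580 ⇒ total 2485
Group 2: 2619 × 0.972 = 2546
Group 3: 3608 × 0.972 = 3507
Group 4: 2456 × 0.935 + 6327 × 0.273 = 2296 + 1727 = 4023
Population now: 0–19=2485, 20–39=2546, 40–59=3507, 60+=4023
— Period 4 —
Births: 2546 × 0.528 = 1344, 3507 × 0.236 = 828 ⇒ total 2172
Group 2: 2485 × 0.972 = 2415
Group 3: 2546 × 0.972 = 2475
Group 4: 3507 × 0.935 + 4023 × 0.273 = 3279 + 1098 = 4377
Population now: 0–19=2172, 20–39=2415, 40–59=2475, 60+=4377
Total: 17050 → 11439; change = -5611; percentage change = -32.9%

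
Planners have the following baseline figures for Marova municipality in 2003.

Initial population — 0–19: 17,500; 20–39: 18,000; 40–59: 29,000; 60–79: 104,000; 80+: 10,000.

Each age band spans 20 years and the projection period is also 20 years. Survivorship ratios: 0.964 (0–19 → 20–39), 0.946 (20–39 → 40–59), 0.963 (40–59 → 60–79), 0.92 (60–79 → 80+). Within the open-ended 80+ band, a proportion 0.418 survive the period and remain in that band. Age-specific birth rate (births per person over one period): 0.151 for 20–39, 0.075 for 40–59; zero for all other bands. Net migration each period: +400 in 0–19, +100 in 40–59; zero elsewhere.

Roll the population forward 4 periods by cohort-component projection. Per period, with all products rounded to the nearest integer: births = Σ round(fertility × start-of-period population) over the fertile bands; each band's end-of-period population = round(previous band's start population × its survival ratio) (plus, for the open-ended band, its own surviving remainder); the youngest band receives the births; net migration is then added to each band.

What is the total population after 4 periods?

— Period 1 —
Births: 18000 * 0.151 = 2718 ; 29000 * 0.075 = 2175 → 4893
20–39: 17500 * 0.964 = 16870
40–59: 18000 * 0.946 = 17028
60–79: 29000 * 0.963 = 27927
80+: 104000 * 0.92 + 10000 * 0.418 = 95680 + 4180 = 99860
Net migration: 0–19 + 400 → 5293; 40–59 + 100 → 17128
Population now: 0–19=5293, 20–39=16870, 40–59=17128, 60–79=27927, 80+=99860
— Period 2 —
Births: 16870 * 0.151 = 2547 ; 17128 * 0.075 = 1285 → 3832
20–39: 5293 * 0.964 = 5102
40–59: 16870 * 0.946 = 15959
60–79: 17128 * 0.963 = 16494
80+: 27927 * 0.92 + 99860 * 0.418 = 25693 + 41741 = 67434
Net migration: 0–19 + 400 → 4232; 40–59 + 100 → 16059
Population now: 0–19=4232, 20–39=5102, 40–59=16059, 60–79=16494, 80+=67434
— Period 3 —
Births: 5102 * 0.151 = 770 ; 16059 * 0.075 = 1204 → 1974
20–39: 4232 * 0.964 = 4080
40–59: 5102 * 0.946 = 4826
60–79: 16059 * 0.963 = 15465
80+: 16494 * 0.92 + 67434 * 0.418 = 15174 + 28187 = 43361
Net migration: 0–19 + 400 → 2374; 40–59 + 100 → 4926
Population now: 0–19=2374, 20–39=4080, 40–59=4926, 60–79=15465, 80+=43361
— Period 4 —
Births: 4080 * 0.151 = 616 ; 4926 * 0.075 = 369 → 985
20–39: 2374 * 0.964 = 2289
40–59: 4080 * 0.946 = 3860
60–79: 4926 * 0.963 = 4744
80+: 15465 * 0.92 + 43361 * 0.418 = 14228 + 18125 = 32353
Net migration: 0–19 + 400 → 1385; 40–59 + 100 → 3960
Population now: 0–19=1385, 20–39=2289, 40–59=3960, 60–79=4744, 80+=32353
Total after period 4: 1385 + 2289 + 3960 + 4744 + 32353 = 44731

44731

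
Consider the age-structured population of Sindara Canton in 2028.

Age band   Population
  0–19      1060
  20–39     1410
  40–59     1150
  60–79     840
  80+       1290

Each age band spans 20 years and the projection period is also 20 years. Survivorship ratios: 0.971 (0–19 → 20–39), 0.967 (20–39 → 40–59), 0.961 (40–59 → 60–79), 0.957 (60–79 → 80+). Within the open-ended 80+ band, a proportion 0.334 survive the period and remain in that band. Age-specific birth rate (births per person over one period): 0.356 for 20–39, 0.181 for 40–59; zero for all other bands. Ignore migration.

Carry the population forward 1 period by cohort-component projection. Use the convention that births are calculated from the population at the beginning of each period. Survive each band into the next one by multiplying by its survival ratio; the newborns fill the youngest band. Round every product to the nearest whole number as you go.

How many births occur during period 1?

710

Period 1:
Births: 1410 × 0.356 = 502, 1150 × 0.181 = 208 ⇒ total 710
20–39: 1060 × 0.971 = 1029
40–59: 1410 × 0.967 = 1363
60–79: 1150 × 0.961 = 1105
80+: 840 × 0.957 + 1290 × 0.334 = 804 + 431 = 1235
Giving 710 / 1029 / 1363 / 1105 / 1235.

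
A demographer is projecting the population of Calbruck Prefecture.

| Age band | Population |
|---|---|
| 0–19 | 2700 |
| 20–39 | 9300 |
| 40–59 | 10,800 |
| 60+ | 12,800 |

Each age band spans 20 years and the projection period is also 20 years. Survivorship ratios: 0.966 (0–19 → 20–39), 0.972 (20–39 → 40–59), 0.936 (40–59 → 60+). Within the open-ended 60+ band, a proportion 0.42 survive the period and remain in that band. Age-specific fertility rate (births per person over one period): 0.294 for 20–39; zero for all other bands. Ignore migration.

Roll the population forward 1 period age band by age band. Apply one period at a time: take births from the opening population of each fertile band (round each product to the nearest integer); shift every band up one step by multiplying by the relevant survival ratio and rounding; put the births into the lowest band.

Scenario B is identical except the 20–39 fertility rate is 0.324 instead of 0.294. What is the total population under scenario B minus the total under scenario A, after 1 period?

279

Let group 1 be 0–19 through group 4 = 60+.
— Period 1 —
Births: 9300 * 0.294 = 2734
Group 2: 2700 * 0.966 = 2608
Group 3: 9300 * 0.972 = 9040
Group 4: 10800 * 0.936 + 12800 * 0.42 = 10109 + 5376 = 15485
End of period: [2734, 2608, 9040, 15485]
Scenario A total after 1 period: 29867
Scenario B projection —
— Period 1 —
Births: 9300 * 0.324 = 3013
Group 2: 2700 * 0.966 = 2608
Group 3: 9300 * 0.972 = 9040
Group 4: 10800 * 0.936 + 12800 * 0.42 = 10109 + 5376 = 15485
End of period: [3013, 2608, 9040, 15485]
Scenario B total after 1 period: 30146
Difference B − A = 30146 − 29867 = 279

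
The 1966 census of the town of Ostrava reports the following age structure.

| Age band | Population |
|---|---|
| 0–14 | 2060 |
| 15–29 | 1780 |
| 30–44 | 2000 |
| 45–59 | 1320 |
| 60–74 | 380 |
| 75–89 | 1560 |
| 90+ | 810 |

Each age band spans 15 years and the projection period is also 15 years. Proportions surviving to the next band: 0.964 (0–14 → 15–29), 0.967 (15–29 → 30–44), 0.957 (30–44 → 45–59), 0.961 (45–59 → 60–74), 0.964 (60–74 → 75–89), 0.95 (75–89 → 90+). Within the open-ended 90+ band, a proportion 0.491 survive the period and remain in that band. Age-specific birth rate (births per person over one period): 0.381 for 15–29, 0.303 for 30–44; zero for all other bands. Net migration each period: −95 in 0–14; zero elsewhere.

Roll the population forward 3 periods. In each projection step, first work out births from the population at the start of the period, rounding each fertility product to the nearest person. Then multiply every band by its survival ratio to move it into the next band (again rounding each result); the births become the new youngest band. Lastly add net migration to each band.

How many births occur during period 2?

[period 1]
Births: 1780 × 0.381 = 678, 2000 × 0.303 = 606 — total 1284
15–29: 2060 × 0.964 = 1986
30–44: 1780 × 0.967 = 1721
45–59: 2000 × 0.957 = 1914
60–74: 1320 × 0.961 = 1269
75–89: 380 × 0.964 = 366
90+: 1560 × 0.95 + 810 × 0.491 = 1482 + 398 = 1880
Net migration: 0–14 − 95 → 1189
End of period: [1189, 1986, 1721, 1914, 1269, 366, 1880]
[period 2]
Births: 1986 × 0.381 = 757, 1721 × 0.303 = 521 — total 1278
15–29: 1189 × 0.964 = 1146
30–44: 1986 × 0.967 = 1920
45–59: 1721 × 0.957 = 1647
60–74: 1914 × 0.961 = 1839
75–89: 1269 × 0.964 = 1223
90+: 366 × 0.95 + 1880 × 0.491 = 348 + 923 = 1271
Net migration: 0–14 − 95 → 1183
End of period: [1183, 1146, 1920, 1647, 1839, 1223, 1271]

1278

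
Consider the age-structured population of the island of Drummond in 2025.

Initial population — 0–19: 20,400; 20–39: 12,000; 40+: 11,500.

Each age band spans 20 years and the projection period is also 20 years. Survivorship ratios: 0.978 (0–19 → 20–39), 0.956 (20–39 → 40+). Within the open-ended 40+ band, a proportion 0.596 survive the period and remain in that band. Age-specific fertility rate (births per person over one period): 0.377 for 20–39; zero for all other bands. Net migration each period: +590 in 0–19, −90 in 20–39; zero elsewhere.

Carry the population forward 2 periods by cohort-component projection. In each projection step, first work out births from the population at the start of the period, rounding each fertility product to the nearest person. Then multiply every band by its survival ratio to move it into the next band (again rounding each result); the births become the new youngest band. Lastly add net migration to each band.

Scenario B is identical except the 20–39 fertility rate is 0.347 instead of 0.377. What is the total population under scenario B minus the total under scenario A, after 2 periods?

After projecting period 1:
Births: 12000 × 0.377 = 4524
20–39: 20400 × 0.978 = 19951
40+: 12000 × 0.956 + 11500 × 0.596 = 11472 + 6854 = 18326
Net migration: 0–19 + 590 → 5114; 20–39 − 90 → 19861
→ [5114, 19861, 18326]
After projecting period 2:
Births: 19861 × 0.377 = 7488
20–39: 5114 × 0.978 = 5001
40+: 19861 × 0.956 + 18326 × 0.596 = 18987 + 10922 = 29909
Net migration: 0–19 + 590 → 8078; 20–39 − 90 → 4911
→ [8078, 4911, 29909]
Scenario A total after 2 periods: 42898
Scenario B projection —
After projecting period 1:
Births: 12000 × 0.347 = 4164
20–39: 20400 × 0.978 = 19951
40+: 12000 × 0.956 + 11500 × 0.596 = 11472 + 6854 = 18326
Net migration: 0–19 + 590 → 4754; 20–39 − 90 → 19861
→ [4754, 19861, 18326]
After projecting period 2:
Births: 19861 × 0.347 = 6892
20–39: 4754 × 0.978 = 4649
40+: 19861 × 0.956 + 18326 × 0.596 = 18987 + 10922 = 29909
Net migration: 0–19 + 590 → 7482; 20–39 − 90 → 4559
→ [7482, 4559, 29909]
Scenario B total after 2 periods: 41950
Difference B − A = 41950 − 42898 = -948

-948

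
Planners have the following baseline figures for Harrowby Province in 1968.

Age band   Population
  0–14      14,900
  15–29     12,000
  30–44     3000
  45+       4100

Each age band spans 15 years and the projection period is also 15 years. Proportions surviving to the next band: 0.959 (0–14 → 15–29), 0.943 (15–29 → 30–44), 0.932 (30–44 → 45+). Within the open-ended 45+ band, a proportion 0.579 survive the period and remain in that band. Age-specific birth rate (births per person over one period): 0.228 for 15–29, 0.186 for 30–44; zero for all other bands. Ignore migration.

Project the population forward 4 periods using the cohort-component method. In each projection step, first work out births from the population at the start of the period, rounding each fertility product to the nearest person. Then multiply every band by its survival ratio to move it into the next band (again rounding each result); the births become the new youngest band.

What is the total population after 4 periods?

Call the groups 1 to 4, youngest first.
After projecting period 1:
Births: 12000 × 0.228 = 2736, 3000 × 0.186 = 558 ⇒ total 3294
Group 2: 14900 × 0.959 = 14289
Group 3: 12000 × 0.943 = 11316
Group 4: 3000 × 0.932 + 4100 × 0.579 = 2796 + 2374 = 5170
Population now: 0–14=3294, 15–29=14289, 30–44=11316, 45+=5170
After projecting period 2:
Births: 14289 × 0.228 = 3258, 11316 × 0.186 = 2105 ⇒ total 5363
Group 2: 3294 × 0.959 = 3159
Group 3: 14289 × 0.943 = 13475
Group 4: 11316 × 0.932 + 5170 × 0.579 = 10547 + 2993 = 13540
Population now: 0–14=5363, 15–29=3159, 30–44=13475, 45+=13540
After projecting period 3:
Births: 3159 × 0.228 = 720, 13475 × 0.186 = 2506 ⇒ total 3226
Group 2: 5363 × 0.959 = 5143
Group 3: 3159 × 0.943 = 2979
Group 4: 13475 × 0.932 + 13540 × 0.579 = 12559 + 7840 = 20399
Population now: 0–14=3226, 15–29=5143, 30–44=2979, 45+=20399
After projecting period 4:
Births: 5143 × 0.228 = 1173, 2979 × 0.186 = 554 ⇒ total 1727
Group 2: 3226 × 0.959 = 3094
Group 3: 5143 × 0.943 = 4850
Group 4: 2979 × 0.932 + 20399 × 0.579 = 2776 + 11811 = 14587
Population now: 0–14=1727, 15–29=3094, 30–44=4850, 45+=14587
Total after period 4: 1727 + 3094 + 4850 + 14587 = 24258

24258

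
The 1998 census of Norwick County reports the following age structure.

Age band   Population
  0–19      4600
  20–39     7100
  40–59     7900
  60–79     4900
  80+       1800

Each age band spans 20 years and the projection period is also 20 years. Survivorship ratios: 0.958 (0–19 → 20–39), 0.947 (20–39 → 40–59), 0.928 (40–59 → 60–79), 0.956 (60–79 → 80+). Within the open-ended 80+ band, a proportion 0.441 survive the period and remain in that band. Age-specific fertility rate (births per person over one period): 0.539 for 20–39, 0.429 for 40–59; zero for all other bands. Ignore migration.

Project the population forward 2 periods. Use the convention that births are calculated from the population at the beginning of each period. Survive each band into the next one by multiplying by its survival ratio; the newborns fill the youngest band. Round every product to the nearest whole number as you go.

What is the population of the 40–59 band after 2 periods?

4173

Let group 1 be 0–19 through group 5 = 80+.
[period 1]
Births: 7100 × 0.539 = 3827  |  7900 × 0.429 = 3389 — total 7216
Group 2: 4600 × 0.958 = 4407
Group 3: 7100 × 0.947 = 6724
Group 4: 7900 × 0.928 = 7331
Group 5: 4900 × 0.956 + 1800 × 0.441 = 4684 + 794 = 5478
Population now: 0–19=7216, 20–39=4407, 40–59=6724, 60–79=7331, 80+=5478
[period 2]
Births: 4407 × 0.539 = 2375  |  6724 × 0.429 = 2885 — total 5260
Group 2: 7216 × 0.958 = 6913
Group 3: 4407 × 0.947 = 4173
Group 4: 6724 × 0.928 = 6240
Group 5: 7331 × 0.956 + 5478 × 0.441 = 7008 + 2416 = 9424
Population now: 0–19=5260, 20–39=6913, 40–59=4173, 60–79=6240, 80+=9424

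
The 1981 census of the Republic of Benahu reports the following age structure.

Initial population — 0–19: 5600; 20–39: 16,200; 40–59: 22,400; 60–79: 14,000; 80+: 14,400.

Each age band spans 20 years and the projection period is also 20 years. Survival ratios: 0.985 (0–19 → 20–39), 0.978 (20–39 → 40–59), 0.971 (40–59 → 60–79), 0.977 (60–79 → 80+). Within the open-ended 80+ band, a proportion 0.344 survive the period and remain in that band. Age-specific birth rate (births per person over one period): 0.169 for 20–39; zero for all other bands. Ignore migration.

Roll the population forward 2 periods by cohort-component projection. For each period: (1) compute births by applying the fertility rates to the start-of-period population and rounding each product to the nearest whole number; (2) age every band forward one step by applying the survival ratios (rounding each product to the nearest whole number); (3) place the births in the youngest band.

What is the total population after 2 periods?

[period 1]
Births: 16200 × 0.169 = 2738
20–39: 5600 × 0.985 = 5516
40–59: 16200 × 0.978 = 15844
60–79: 22400 × 0.971 = 21750
80+: 14000 × 0.977 + 14400 × 0.344 = 13678 + 4954 = 18632
Population now: 0–19=2738, 20–39=5516, 40–59=15844, 60–79=21750, 80+=18632
[period 2]
Births: 5516 × 0.169 = 932
20–39: 2738 × 0.985 = 2697
40–59: 5516 × 0.978 = 5395
60–79: 15844 × 0.971 = 15385
80+: 21750 × 0.977 + 18632 × 0.344 = 21250 + 6409 = 27659
Population now: 0–19=932, 20–39=2697, 40–59=5395, 60–79=15385, 80+=27659
Total after period 2: 932 + 2697 + 5395 + 15385 + 27659 = 52068

52068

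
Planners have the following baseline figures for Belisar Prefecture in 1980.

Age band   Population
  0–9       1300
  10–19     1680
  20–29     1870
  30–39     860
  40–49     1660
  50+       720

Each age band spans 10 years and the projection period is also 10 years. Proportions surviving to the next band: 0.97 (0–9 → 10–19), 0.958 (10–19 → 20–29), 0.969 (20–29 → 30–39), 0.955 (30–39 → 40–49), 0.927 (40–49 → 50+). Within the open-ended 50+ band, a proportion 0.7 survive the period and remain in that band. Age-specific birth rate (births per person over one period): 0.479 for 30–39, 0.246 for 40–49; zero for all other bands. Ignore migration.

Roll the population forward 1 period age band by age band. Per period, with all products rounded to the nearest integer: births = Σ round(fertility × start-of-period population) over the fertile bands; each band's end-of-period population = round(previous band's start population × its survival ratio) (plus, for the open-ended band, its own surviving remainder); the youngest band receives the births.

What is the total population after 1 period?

8366

(Groups numbered youngest = 1 to oldest = 6.)
Period 1:
Births: 860 * 0.479 = 412  |  1660 * 0.246 = 408 ⇒ total 820
Group 2: 1300 * 0.97 = 1261
Group 3: 1680 * 0.958 = 1609
Group 4: 1870 * 0.969 = 1812
Group 5: 860 * 0.955 = 821
Group 6: 1660 * 0.927 + 720 * 0.7 = 1539 + 504 = 2043
Giving 820 / 1261 / 1609 / 1812 / 821 / 2043.
Total after period 1: 820 + 1261 + 1609 + 1812 + 821 + 2043 = 8366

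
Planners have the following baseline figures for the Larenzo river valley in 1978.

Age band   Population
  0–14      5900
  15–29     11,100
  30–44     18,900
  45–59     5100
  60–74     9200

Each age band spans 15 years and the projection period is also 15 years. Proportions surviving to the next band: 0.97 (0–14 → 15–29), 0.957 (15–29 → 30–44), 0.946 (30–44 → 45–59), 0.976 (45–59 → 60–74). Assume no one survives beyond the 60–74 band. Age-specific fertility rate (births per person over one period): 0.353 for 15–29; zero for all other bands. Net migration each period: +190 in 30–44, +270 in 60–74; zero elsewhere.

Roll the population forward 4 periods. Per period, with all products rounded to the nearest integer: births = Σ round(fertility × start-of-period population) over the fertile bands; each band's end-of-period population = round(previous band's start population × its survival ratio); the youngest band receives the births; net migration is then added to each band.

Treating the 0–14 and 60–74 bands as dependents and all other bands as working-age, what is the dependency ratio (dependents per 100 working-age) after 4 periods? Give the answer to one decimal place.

88.7

Period 1.
Births: 11100 × 0.353 = 3918
15–29: 5900 × 0.97 = 5723
30–44: 11100 × 0.957 = 10623
45–59: 18900 × 0.946 = 17879
60–74: 5100 × 0.976 = 4978
Net migration: 30–44 + 190 → 10813; 60–74 + 270 → 5248
End of period: [3918, 5723, 10813, 17879, 5248]
Period 2.
Births: 5723 × 0.353 = 2020
15–29: 3918 × 0.97 = 3800
30–44: 5723 × 0.957 = 5477
45–59: 10813 × 0.946 = 10229
60–74: 17879 × 0.976 = 17450
Net migration: 30–44 + 190 → 5667; 60–74 + 270 → 17720
End of period: [2020, 3800, 5667, 10229, 17720]
Period 3.
Births: 3800 × 0.353 = 1341
15–29: 2020 × 0.97 = 1959
30–44: 3800 × 0.957 = 3637
45–59: 5667 × 0.946 = 5361
60–74: 10229 × 0.976 = 9984
Net migration: 30–44 + 190 → 3827; 60–74 + 270 → 10254
End of period: [1341, 1959, 3827, 5361, 10254]
Period 4.
Births: 1959 × 0.353 = 692
15–29: 1341 × 0.97 = 1301
30–44: 1959 × 0.957 = 1875
45–59: 3827 × 0.946 = 3620
60–74: 5361 × 0.976 = 5232
Net migration: 30–44 + 190 → 2065; 60–74 + 270 → 5502
End of period: [692, 1301, 2065, 3620, 5502]
Dependents (band 0–14 + band 60–74) = 692 + 5502 = 6194; working-age = 6986; ratio = 6194/6986 × 100 = 88.7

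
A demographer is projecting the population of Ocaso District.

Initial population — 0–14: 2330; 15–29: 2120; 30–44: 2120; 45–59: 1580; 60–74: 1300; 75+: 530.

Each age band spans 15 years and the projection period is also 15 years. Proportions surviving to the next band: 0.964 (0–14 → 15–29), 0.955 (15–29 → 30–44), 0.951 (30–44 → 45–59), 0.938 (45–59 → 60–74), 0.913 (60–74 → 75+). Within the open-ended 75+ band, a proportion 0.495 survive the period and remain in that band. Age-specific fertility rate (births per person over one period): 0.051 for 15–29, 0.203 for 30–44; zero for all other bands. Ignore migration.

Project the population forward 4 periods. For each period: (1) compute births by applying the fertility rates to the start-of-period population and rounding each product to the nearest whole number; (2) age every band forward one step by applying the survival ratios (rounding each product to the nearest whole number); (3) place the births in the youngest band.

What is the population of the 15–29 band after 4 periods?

444

(Groups numbered youngest = 1 to oldest = 6.)
[period 1]
Births: 2120 × 0.051 = 108, 2120 × 0.203 = 430 ⇒ total 538
Group 2: 2330 × 0.964 = 2246
Group 3: 2120 × 0.955 = 2025
Group 4: 2120 × 0.951 = 2016
Group 5: 1580 × 0.938 = 1482
Group 6: 1300 × 0.913 + 530 × 0.495 = 1187 + 262 = 1449
End of period: [538, 2246, 2025, 2016, 1482, 1449]
[period 2]
Births: 2246 × 0.051 = 115, 2025 × 0.203 = 411 ⇒ total 526
Group 2: 538 × 0.964 = 519
Group 3: 2246 × 0.955 = 2145
Group 4: 2025 × 0.951 = 1926
Group 5: 2016 × 0.938 = 1891
Group 6: 1482 × 0.913 + 1449 × 0.495 = 1353 + 717 = 2070
End of period: [526, 519, 2145, 1926, 1891, 2070]
[period 3]
Births: 519 × 0.051 = 26, 2145 × 0.203 = 435 ⇒ total 461
Group 2: 526 × 0.964 = 507
Group 3: 519 × 0.955 = 496
Group 4: 2145 × 0.951 = 2040
Group 5: 1926 × 0.938 = 1807
Group 6: 1891 × 0.913 + 2070 × 0.495 = 1726 + 1025 = 2751
End of period: [461, 507, 496, 2040, 1807, 2751]
[period 4]
Births: 507 × 0.051 = 26, 496 × 0.203 = 101 ⇒ total 127
Group 2: 461 × 0.964 = 444
Group 3: 507 × 0.955 = 484
Group 4: 496 × 0.951 = 472
Group 5: 2040 × 0.938 = 1914
Group 6: 1807 × 0.913 + 2751 × 0.495 = 1650 + 1362 = 3012
End of period: [127, 444, 484, 472, 1914, 3012]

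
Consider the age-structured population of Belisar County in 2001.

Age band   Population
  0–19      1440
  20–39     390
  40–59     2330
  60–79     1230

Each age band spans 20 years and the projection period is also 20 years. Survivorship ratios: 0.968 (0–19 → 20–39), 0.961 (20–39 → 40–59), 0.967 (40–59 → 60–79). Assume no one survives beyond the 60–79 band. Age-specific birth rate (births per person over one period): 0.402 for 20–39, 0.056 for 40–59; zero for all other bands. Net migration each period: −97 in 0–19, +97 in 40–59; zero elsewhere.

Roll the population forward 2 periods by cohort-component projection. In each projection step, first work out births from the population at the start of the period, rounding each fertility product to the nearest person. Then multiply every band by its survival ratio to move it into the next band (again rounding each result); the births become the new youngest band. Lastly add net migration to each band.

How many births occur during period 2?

586

Period 1:
Births: 390 × 0.402 = 157 ; 2330 × 0.056 = 130 → total 287
20–39: 1440 × 0.968 = 1394
40–59: 390 × 0.961 = 375
60–79: 2330 × 0.967 = 2253
Net migration: 0–19 − 97 → 190; 40–59 + 97 → 472
End of period: [190, 1394, 472, 2253]
Period 2:
Births: 1394 × 0.402 = 560 ; 472 × 0.056 = 26 → total 586
20–39: 190 × 0.968 = 184
40–59: 1394 × 0.961 = 1340
60–79: 472 × 0.967 = 456
Net migration: 0–19 − 97 → 489; 40–59 + 97 → 1437
End of period: [489, 184, 1437, 456]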